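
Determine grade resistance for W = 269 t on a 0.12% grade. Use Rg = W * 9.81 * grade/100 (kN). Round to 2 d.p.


Rg = W * 9.81 * grade / 100
Rg = 269 * 9.81 * 0.12 / 100
Rg = 2638.89 * 0.0012
Rg = 3.17 kN

3.17


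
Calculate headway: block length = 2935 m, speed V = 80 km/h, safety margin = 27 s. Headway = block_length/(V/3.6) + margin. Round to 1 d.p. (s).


V = 80 / 3.6 = 22.2222 m/s
Block traversal time = 2935 / 22.2222 = 132.075 s
Headway = 132.075 + 27
Headway = 159.1 s

159.1


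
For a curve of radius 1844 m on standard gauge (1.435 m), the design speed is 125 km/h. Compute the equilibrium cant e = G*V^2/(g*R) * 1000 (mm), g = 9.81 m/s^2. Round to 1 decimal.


Convert speed: V = 125 / 3.6 = 34.7222 m/s
Apply formula: e = 1.435 * 34.7222^2 / (9.81 * 1844)
e = 1.435 * 1205.6327 / 18089.64
e = 0.095639 m = 95.6 mm

95.6


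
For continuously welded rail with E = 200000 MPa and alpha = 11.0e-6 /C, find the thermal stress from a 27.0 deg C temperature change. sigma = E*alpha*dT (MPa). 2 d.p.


sigma = E * alpha * dT
sigma = 200000 * 11.0e-6 * 27.0
sigma = 2.2 * 27.0
sigma = 59.40 MPa

59.40


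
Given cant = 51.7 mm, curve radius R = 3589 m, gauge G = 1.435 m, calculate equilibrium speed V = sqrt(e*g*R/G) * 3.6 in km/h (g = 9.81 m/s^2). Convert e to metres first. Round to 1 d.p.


Convert cant: e = 51.7 mm = 0.0517 m
V_ms = sqrt(0.0517 * 9.81 * 3589 / 1.435)
V_ms = sqrt(1268.47265) = 35.6156 m/s
V = 35.6156 * 3.6 = 128.2 km/h

128.2


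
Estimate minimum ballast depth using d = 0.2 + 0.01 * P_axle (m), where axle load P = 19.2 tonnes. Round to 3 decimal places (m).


d = 0.2 + 0.01 * 19.2
d = 0.2 + 0.192
d = 0.392 m

0.392


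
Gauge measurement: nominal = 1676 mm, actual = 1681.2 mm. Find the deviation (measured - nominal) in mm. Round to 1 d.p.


Deviation = measured - nominal
Deviation = 1681.2 - 1676
Deviation = 5.2 mm

5.2


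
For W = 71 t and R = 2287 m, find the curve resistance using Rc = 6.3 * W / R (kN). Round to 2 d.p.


Rc = 6.3 * W / R
Rc = 6.3 * 71 / 2287
Rc = 447.3 / 2287
Rc = 0.20 kN

0.20


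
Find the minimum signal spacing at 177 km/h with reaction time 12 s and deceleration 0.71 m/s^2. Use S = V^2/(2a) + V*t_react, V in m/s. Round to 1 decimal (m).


V = 177 / 3.6 = 49.1667 m/s
Braking distance = 49.1667^2 / (2*0.71) = 1702.367 m
Sighting distance = 49.1667 * 12 = 590.0 m
S = 1702.367 + 590.0 = 2292.4 m

2292.4


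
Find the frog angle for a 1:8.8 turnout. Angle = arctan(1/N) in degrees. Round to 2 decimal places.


1/N = 1/8.8 = 0.113636
angle = arctan(0.113636) = 0.113151 rad
angle = 0.113151 * 180/pi = 6.48 degrees

6.48


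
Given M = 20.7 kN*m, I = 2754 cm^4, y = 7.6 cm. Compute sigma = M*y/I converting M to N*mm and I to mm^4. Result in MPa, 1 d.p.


Convert units:
M = 20.7 kN*m = 20700000 N*mm
y = 7.6 cm = 76 mm
I = 2754 cm^4 = 27540000 mm^4
sigma = 20700000 * 76 / 27540000
sigma = 57.1 MPa

57.1


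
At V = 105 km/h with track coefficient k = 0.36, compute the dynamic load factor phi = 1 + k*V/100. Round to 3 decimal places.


phi = 1 + k * V / 100
phi = 1 + 0.36 * 105 / 100
phi = 1 + 0.378
phi = 1.378

1.378


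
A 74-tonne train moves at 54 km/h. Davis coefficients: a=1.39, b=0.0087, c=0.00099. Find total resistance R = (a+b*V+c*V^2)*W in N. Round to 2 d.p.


b*V = 0.0087 * 54 = 0.4698
c*V^2 = 0.00099 * 2916 = 2.88684
R_per_t = 1.39 + 0.4698 + 2.88684 = 4.74664 N/t
R_total = 4.74664 * 74 = 351.25 N

351.25


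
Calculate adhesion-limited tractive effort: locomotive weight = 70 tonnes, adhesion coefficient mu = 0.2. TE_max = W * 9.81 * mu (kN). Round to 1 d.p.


TE_max = W * g * mu
TE_max = 70 * 9.81 * 0.2
TE_max = 686.7 * 0.2
TE_max = 137.3 kN

137.3


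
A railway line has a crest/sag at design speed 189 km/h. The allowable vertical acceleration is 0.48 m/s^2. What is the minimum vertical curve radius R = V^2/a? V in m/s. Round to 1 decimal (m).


Convert speed: V = 189 / 3.6 = 52.5 m/s
V^2 = 2756.25 m^2/s^2
R_v = 2756.25 / 0.48
R_v = 5742.2 m

5742.2


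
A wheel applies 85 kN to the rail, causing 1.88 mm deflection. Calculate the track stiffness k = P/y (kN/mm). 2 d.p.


Track stiffness k = P / y
k = 85 / 1.88
k = 45.21 kN/mm

45.21


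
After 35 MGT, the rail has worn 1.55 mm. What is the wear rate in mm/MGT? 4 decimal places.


Wear rate = total wear / cumulative tonnage
Rate = 1.55 / 35
Rate = 0.0443 mm/MGT

0.0443


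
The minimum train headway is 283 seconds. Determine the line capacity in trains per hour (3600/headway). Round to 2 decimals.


Capacity = 3600 / headway
Capacity = 3600 / 283
Capacity = 12.72 trains/hour

12.72


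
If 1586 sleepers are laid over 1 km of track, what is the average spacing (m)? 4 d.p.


Spacing = 1000 m / number of sleepers
Spacing = 1000 / 1586
Spacing = 0.6305 m

0.6305


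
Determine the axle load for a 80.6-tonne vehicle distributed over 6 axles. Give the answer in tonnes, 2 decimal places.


Load per axle = total weight / number of axles
Load = 80.6 / 6
Load = 13.43 tonnes

13.43


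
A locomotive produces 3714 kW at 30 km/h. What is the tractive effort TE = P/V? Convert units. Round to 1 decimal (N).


Convert: P = 3714 kW = 3714000 W
V = 30 / 3.6 = 8.3333 m/s
TE = 3714000 / 8.3333
TE = 445680.0 N

445680.0


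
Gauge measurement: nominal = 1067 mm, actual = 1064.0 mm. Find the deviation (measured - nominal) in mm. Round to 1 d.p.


Deviation = measured - nominal
Deviation = 1064.0 - 1067
Deviation = -3.0 mm

-3.0


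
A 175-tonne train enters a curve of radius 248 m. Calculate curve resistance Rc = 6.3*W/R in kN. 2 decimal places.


Rc = 6.3 * W / R
Rc = 6.3 * 175 / 248
Rc = 1102.5 / 248
Rc = 4.45 kN

4.45


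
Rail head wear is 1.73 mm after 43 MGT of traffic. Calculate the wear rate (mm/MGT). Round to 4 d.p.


Wear rate = total wear / cumulative tonnage
Rate = 1.73 / 43
Rate = 0.0402 mm/MGT

0.0402


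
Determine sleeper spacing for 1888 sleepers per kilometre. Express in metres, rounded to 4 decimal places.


Spacing = 1000 m / number of sleepers
Spacing = 1000 / 1888
Spacing = 0.5297 m

0.5297


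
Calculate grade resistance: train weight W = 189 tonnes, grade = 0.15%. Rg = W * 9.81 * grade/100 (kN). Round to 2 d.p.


Rg = W * 9.81 * grade / 100
Rg = 189 * 9.81 * 0.15 / 100
Rg = 1854.09 * 0.0015
Rg = 2.78 kN

2.78


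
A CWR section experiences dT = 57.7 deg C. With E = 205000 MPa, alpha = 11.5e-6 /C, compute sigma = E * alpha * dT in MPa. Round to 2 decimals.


sigma = E * alpha * dT
sigma = 205000 * 11.5e-6 * 57.7
sigma = 2.3575 * 57.7
sigma = 136.03 MPa

136.03


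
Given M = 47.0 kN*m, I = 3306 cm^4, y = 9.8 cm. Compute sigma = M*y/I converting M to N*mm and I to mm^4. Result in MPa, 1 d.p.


Convert units:
M = 47.0 kN*m = 47000000 N*mm
y = 9.8 cm = 98 mm
I = 3306 cm^4 = 33060000 mm^4
sigma = 47000000 * 98 / 33060000
sigma = 139.3 MPa

139.3


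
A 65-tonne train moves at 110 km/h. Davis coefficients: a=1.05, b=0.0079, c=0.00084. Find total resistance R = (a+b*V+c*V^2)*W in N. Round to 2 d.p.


b*V = 0.0079 * 110 = 0.869
c*V^2 = 0.00084 * 12100 = 10.164
R_per_t = 1.05 + 0.869 + 10.164 = 12.083 N/t
R_total = 12.083 * 65 = 785.40 N

785.40


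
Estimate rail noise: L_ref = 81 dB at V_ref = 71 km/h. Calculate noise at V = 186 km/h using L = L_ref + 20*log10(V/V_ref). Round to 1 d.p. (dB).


V/V_ref = 186 / 71 = 2.619718
log10(2.619718) = 0.418255
20 * 0.418255 = 8.3651
L = 81 + 8.3651 = 89.4 dB

89.4


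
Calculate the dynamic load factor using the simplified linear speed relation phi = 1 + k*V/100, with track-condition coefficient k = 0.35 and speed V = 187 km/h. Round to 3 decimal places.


phi = 1 + k * V / 100
phi = 1 + 0.35 * 187 / 100
phi = 1 + 0.6545
phi = 1.655

1.655


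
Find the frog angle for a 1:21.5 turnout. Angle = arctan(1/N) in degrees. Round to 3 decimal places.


1/N = 1/21.5 = 0.046512
angle = arctan(0.046512) = 0.046478 rad
angle = 0.046478 * 180/pi = 2.663 degrees

2.663


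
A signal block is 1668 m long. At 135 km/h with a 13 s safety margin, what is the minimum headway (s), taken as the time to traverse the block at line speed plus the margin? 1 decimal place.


V = 135 / 3.6 = 37.5 m/s
Block traversal time = 1668 / 37.5 = 44.48 s
Headway = 44.48 + 13
Headway = 57.5 s

57.5


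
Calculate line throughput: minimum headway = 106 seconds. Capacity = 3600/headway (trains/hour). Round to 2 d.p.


Capacity = 3600 / headway
Capacity = 3600 / 106
Capacity = 33.96 trains/hour

33.96


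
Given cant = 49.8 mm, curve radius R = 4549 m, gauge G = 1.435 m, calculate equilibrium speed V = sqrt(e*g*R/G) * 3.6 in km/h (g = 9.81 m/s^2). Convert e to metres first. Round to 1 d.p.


Convert cant: e = 49.8 mm = 0.0498 m
V_ms = sqrt(0.0498 * 9.81 * 4549 / 1.435)
V_ms = sqrt(1548.682482) = 39.3533 m/s
V = 39.3533 * 3.6 = 141.7 km/h

141.7


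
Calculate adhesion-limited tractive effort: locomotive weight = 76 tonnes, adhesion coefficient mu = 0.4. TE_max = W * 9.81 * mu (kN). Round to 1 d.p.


TE_max = W * g * mu
TE_max = 76 * 9.81 * 0.4
TE_max = 745.56 * 0.4
TE_max = 298.2 kN

298.2


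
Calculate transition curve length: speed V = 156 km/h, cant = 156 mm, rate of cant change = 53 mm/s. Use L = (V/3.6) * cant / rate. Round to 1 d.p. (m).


Convert speed: V = 156 / 3.6 = 43.3333 m/s
L = 43.3333 * 156 / 53
L = 6760.0 / 53
L = 127.5 m

127.5


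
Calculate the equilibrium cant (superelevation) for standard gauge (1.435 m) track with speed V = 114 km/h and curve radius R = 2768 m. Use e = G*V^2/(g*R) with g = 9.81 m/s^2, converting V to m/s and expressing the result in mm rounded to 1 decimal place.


Convert speed: V = 114 / 3.6 = 31.6667 m/s
Apply formula: e = 1.435 * 31.6667^2 / (9.81 * 2768)
e = 1.435 * 1002.7778 / 27154.08
e = 0.052993 m = 53.0 mm

53.0


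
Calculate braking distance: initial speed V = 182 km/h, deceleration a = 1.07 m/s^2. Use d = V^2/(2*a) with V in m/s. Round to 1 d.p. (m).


Convert speed: V = 182 / 3.6 = 50.5556 m/s
V^2 = 2555.8642
d = 2555.8642 / (2 * 1.07)
d = 2555.8642 / 2.14
d = 1194.3 m

1194.3


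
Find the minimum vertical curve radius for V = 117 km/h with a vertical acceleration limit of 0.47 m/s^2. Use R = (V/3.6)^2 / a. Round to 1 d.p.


Convert speed: V = 117 / 3.6 = 32.5 m/s
V^2 = 1056.25 m^2/s^2
R_v = 1056.25 / 0.47
R_v = 2247.3 m

2247.3


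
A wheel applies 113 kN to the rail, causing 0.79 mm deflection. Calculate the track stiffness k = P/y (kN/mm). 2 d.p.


Track stiffness k = P / y
k = 113 / 0.79
k = 143.04 kN/mm

143.04


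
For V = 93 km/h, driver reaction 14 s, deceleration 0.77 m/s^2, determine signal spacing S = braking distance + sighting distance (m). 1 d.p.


V = 93 / 3.6 = 25.8333 m/s
Braking distance = 25.8333^2 / (2*0.77) = 433.3514 m
Sighting distance = 25.8333 * 14 = 361.6667 m
S = 433.3514 + 361.6667 = 795.0 m

795.0


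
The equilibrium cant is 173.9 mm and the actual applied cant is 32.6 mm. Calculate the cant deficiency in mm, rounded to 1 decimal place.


Cant deficiency = equilibrium cant - actual cant
CD = 173.9 - 32.6
CD = 141.3 mm

141.3


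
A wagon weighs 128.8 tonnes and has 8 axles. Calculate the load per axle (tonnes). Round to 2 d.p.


Load per axle = total weight / number of axles
Load = 128.8 / 8
Load = 16.10 tonnes

16.10


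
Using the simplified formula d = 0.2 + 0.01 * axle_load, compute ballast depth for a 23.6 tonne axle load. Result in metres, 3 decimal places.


d = 0.2 + 0.01 * 23.6
d = 0.2 + 0.236
d = 0.436 m

0.436


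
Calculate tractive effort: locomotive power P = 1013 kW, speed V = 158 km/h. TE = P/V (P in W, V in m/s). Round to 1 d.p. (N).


Convert: P = 1013 kW = 1013000 W
V = 158 / 3.6 = 43.8889 m/s
TE = 1013000 / 43.8889
TE = 23081.0 N

23081.0


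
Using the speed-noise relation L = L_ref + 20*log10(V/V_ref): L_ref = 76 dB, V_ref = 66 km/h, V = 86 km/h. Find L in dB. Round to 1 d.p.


V/V_ref = 86 / 66 = 1.30303
log10(1.30303) = 0.114955
20 * 0.114955 = 2.2991
L = 76 + 2.2991 = 78.3 dB

78.3


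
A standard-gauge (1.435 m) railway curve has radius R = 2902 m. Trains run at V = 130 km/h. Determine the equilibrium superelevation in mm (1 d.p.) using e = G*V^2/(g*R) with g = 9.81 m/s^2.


Convert speed: V = 130 / 3.6 = 36.1111 m/s
Apply formula: e = 1.435 * 36.1111^2 / (9.81 * 2902)
e = 1.435 * 1304.0123 / 28468.62
e = 0.065731 m = 65.7 mm

65.7


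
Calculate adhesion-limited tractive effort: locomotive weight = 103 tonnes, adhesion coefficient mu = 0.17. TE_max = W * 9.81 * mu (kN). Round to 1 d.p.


TE_max = W * g * mu
TE_max = 103 * 9.81 * 0.17
TE_max = 1010.43 * 0.17
TE_max = 171.8 kN

171.8


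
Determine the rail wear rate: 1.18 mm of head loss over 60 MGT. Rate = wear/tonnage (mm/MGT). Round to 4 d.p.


Wear rate = total wear / cumulative tonnage
Rate = 1.18 / 60
Rate = 0.0197 mm/MGT

0.0197


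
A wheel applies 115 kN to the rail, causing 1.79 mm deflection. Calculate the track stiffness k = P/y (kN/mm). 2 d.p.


Track stiffness k = P / y
k = 115 / 1.79
k = 64.25 kN/mm

64.25


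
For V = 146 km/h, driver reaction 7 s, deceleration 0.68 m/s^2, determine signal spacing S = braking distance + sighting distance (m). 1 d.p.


V = 146 / 3.6 = 40.5556 m/s
Braking distance = 40.5556^2 / (2*0.68) = 1209.3773 m
Sighting distance = 40.5556 * 7 = 283.8889 m
S = 1209.3773 + 283.8889 = 1493.3 m

1493.3


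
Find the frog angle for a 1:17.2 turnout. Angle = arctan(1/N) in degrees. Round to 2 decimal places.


1/N = 1/17.2 = 0.05814
angle = arctan(0.05814) = 0.058074 rad
angle = 0.058074 * 180/pi = 3.33 degrees

3.33


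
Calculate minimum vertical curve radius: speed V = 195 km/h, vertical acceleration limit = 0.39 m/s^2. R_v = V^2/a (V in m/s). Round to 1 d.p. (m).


Convert speed: V = 195 / 3.6 = 54.1667 m/s
V^2 = 2934.0278 m^2/s^2
R_v = 2934.0278 / 0.39
R_v = 7523.1 m

7523.1


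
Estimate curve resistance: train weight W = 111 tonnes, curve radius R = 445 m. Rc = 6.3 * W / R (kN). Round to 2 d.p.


Rc = 6.3 * W / R
Rc = 6.3 * 111 / 445
Rc = 699.3 / 445
Rc = 1.57 kN

1.57


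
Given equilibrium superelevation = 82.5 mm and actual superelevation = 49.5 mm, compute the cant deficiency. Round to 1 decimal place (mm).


Cant deficiency = equilibrium cant - actual cant
CD = 82.5 - 49.5
CD = 33.0 mm

33.0


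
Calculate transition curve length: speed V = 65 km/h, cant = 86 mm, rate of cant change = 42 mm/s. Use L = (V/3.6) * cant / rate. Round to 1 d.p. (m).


Convert speed: V = 65 / 3.6 = 18.0556 m/s
L = 18.0556 * 86 / 42
L = 1552.7778 / 42
L = 37.0 m

37.0


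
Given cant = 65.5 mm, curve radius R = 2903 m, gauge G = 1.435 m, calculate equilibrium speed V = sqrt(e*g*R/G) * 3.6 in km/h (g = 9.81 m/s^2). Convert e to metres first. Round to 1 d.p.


Convert cant: e = 65.5 mm = 0.0655 m
V_ms = sqrt(0.0655 * 9.81 * 2903 / 1.435)
V_ms = sqrt(1299.886526) = 36.0539 m/s
V = 36.0539 * 3.6 = 129.8 km/h

129.8


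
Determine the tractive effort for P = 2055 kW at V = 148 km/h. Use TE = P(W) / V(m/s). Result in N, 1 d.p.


Convert: P = 2055 kW = 2055000 W
V = 148 / 3.6 = 41.1111 m/s
TE = 2055000 / 41.1111
TE = 49986.5 N

49986.5


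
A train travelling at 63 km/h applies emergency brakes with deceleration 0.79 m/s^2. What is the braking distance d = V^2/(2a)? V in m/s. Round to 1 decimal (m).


Convert speed: V = 63 / 3.6 = 17.5 m/s
V^2 = 306.25
d = 306.25 / (2 * 0.79)
d = 306.25 / 1.58
d = 193.8 m

193.8


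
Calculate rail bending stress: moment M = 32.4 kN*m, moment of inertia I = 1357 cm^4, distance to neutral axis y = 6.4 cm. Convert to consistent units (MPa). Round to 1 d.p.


Convert units:
M = 32.4 kN*m = 32400000 N*mm
y = 6.4 cm = 64 mm
I = 1357 cm^4 = 13570000 mm^4
sigma = 32400000 * 64 / 13570000
sigma = 152.8 MPa

152.8


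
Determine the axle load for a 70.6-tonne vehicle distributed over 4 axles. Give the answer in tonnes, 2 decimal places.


Load per axle = total weight / number of axles
Load = 70.6 / 4
Load = 17.65 tonnes

17.65


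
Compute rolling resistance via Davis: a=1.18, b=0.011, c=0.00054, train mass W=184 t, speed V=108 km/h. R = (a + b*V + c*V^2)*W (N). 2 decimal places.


b*V = 0.011 * 108 = 1.188
c*V^2 = 0.00054 * 11664 = 6.29856
R_per_t = 1.18 + 1.188 + 6.29856 = 8.66656 N/t
R_total = 8.66656 * 184 = 1594.65 N

1594.65


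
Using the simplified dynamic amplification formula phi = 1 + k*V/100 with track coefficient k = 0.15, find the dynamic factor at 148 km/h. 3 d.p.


phi = 1 + k * V / 100
phi = 1 + 0.15 * 148 / 100
phi = 1 + 0.222
phi = 1.222

1.222


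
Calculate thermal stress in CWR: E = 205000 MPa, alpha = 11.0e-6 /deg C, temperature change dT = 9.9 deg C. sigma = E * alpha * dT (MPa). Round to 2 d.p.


sigma = E * alpha * dT
sigma = 205000 * 11.0e-6 * 9.9
sigma = 2.255 * 9.9
sigma = 22.32 MPa

22.32


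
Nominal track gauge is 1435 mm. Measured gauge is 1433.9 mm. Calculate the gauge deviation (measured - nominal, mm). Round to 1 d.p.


Deviation = measured - nominal
Deviation = 1433.9 - 1435
Deviation = -1.1 mm

-1.1


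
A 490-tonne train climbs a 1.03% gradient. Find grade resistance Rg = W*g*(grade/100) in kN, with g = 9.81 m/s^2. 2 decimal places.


Rg = W * 9.81 * grade / 100
Rg = 490 * 9.81 * 1.03 / 100
Rg = 4806.9 * 0.0103
Rg = 49.51 kN

49.51


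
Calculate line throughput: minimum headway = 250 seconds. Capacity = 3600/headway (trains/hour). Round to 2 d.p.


Capacity = 3600 / headway
Capacity = 3600 / 250
Capacity = 14.40 trains/hour

14.40


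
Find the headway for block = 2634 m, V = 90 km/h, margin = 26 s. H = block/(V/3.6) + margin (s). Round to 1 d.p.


V = 90 / 3.6 = 25.0 m/s
Block traversal time = 2634 / 25.0 = 105.36 s
Headway = 105.36 + 26
Headway = 131.4 s

131.4


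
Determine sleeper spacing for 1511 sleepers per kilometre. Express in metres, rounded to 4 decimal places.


Spacing = 1000 m / number of sleepers
Spacing = 1000 / 1511
Spacing = 0.6618 m

0.6618


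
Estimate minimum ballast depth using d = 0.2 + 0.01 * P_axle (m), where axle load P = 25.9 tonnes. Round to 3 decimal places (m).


d = 0.2 + 0.01 * 25.9
d = 0.2 + 0.259
d = 0.459 m

0.459


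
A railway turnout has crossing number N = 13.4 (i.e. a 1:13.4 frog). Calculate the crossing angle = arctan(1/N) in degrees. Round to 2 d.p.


1/N = 1/13.4 = 0.074627
angle = arctan(0.074627) = 0.074489 rad
angle = 0.074489 * 180/pi = 4.27 degrees

4.27


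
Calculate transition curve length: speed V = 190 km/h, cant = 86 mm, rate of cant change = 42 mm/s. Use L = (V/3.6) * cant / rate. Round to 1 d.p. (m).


Convert speed: V = 190 / 3.6 = 52.7778 m/s
L = 52.7778 * 86 / 42
L = 4538.8889 / 42
L = 108.1 m

108.1


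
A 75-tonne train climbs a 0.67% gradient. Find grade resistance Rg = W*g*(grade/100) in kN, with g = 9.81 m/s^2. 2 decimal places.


Rg = W * 9.81 * grade / 100
Rg = 75 * 9.81 * 0.67 / 100
Rg = 735.75 * 0.0067
Rg = 4.93 kN

4.93


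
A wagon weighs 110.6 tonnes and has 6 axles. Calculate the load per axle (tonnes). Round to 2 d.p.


Load per axle = total weight / number of axles
Load = 110.6 / 6
Load = 18.43 tonnes

18.43


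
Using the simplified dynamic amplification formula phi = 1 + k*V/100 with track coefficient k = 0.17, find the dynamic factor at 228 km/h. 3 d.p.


phi = 1 + k * V / 100
phi = 1 + 0.17 * 228 / 100
phi = 1 + 0.3876
phi = 1.388

1.388


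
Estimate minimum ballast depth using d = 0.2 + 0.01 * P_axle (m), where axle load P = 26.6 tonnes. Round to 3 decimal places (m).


d = 0.2 + 0.01 * 26.6
d = 0.2 + 0.266
d = 0.466 m

0.466


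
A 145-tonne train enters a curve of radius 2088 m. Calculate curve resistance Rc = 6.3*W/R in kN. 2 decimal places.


Rc = 6.3 * W / R
Rc = 6.3 * 145 / 2088
Rc = 913.5 / 2088
Rc = 0.44 kN

0.44


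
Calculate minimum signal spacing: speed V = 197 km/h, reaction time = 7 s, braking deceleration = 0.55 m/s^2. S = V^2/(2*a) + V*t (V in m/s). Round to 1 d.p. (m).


V = 197 / 3.6 = 54.7222 m/s
Braking distance = 54.7222^2 / (2*0.55) = 2722.2924 m
Sighting distance = 54.7222 * 7 = 383.0556 m
S = 2722.2924 + 383.0556 = 3105.3 m

3105.3


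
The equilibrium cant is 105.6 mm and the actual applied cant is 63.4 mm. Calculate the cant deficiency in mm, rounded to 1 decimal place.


Cant deficiency = equilibrium cant - actual cant
CD = 105.6 - 63.4
CD = 42.2 mm

42.2


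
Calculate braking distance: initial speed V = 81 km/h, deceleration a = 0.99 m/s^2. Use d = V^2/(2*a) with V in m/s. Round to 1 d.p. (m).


Convert speed: V = 81 / 3.6 = 22.5 m/s
V^2 = 506.25
d = 506.25 / (2 * 0.99)
d = 506.25 / 1.98
d = 255.7 m

255.7


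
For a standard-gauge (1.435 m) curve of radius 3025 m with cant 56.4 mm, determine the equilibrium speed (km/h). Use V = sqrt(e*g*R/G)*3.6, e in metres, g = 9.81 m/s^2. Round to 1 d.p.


Convert cant: e = 56.4 mm = 0.0564 m
V_ms = sqrt(0.0564 * 9.81 * 3025 / 1.435)
V_ms = sqrt(1166.330383) = 34.1516 m/s
V = 34.1516 * 3.6 = 122.9 km/h

122.9


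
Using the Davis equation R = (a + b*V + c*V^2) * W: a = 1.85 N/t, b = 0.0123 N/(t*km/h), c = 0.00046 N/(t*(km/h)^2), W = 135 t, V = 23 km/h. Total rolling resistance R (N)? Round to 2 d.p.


b*V = 0.0123 * 23 = 0.2829
c*V^2 = 0.00046 * 529 = 0.24334
R_per_t = 1.85 + 0.2829 + 0.24334 = 2.37624 N/t
R_total = 2.37624 * 135 = 320.79 N

320.79


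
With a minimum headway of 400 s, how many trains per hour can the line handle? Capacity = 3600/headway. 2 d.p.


Capacity = 3600 / headway
Capacity = 3600 / 400
Capacity = 9.00 trains/hour

9.00


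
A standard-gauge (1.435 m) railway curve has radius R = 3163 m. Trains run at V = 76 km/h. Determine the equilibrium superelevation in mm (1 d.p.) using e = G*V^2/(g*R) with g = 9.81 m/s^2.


Convert speed: V = 76 / 3.6 = 21.1111 m/s
Apply formula: e = 1.435 * 21.1111^2 / (9.81 * 3163)
e = 1.435 * 445.679 / 31029.03
e = 0.020611 m = 20.6 mm

20.6


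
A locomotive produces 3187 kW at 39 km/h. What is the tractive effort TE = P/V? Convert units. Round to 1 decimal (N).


Convert: P = 3187 kW = 3187000 W
V = 39 / 3.6 = 10.8333 m/s
TE = 3187000 / 10.8333
TE = 294184.6 N

294184.6


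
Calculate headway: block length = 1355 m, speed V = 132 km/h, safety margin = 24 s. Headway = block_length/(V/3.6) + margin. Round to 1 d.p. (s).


V = 132 / 3.6 = 36.6667 m/s
Block traversal time = 1355 / 36.6667 = 36.9545 s
Headway = 36.9545 + 24
Headway = 61.0 s

61.0


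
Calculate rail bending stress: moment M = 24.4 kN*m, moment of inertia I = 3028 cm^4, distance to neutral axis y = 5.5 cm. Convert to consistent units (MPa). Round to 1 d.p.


Convert units:
M = 24.4 kN*m = 24400000 N*mm
y = 5.5 cm = 55 mm
I = 3028 cm^4 = 30280000 mm^4
sigma = 24400000 * 55 / 30280000
sigma = 44.3 MPa

44.3


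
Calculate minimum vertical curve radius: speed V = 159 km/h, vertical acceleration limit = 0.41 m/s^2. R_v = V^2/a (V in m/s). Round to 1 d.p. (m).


Convert speed: V = 159 / 3.6 = 44.1667 m/s
V^2 = 1950.6944 m^2/s^2
R_v = 1950.6944 / 0.41
R_v = 4757.8 m

4757.8


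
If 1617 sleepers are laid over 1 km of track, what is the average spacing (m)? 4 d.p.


Spacing = 1000 m / number of sleepers
Spacing = 1000 / 1617
Spacing = 0.6184 m

0.6184


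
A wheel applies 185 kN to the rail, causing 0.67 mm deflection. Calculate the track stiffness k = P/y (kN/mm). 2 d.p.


Track stiffness k = P / y
k = 185 / 0.67
k = 276.12 kN/mm

276.12


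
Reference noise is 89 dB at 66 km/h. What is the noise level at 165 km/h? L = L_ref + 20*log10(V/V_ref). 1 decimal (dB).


V/V_ref = 165 / 66 = 2.5
log10(2.5) = 0.39794
20 * 0.39794 = 7.9588
L = 89 + 7.9588 = 97.0 dB

97.0


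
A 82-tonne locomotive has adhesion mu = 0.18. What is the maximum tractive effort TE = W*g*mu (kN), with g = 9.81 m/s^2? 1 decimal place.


TE_max = W * g * mu
TE_max = 82 * 9.81 * 0.18
TE_max = 804.42 * 0.18
TE_max = 144.8 kN

144.8


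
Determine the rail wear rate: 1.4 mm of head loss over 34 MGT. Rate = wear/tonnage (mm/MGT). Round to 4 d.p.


Wear rate = total wear / cumulative tonnage
Rate = 1.4 / 34
Rate = 0.0412 mm/MGT

0.0412


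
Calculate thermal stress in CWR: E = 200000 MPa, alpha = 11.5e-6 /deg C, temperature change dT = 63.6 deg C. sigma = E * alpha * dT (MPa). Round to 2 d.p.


sigma = E * alpha * dT
sigma = 200000 * 11.5e-6 * 63.6
sigma = 2.3 * 63.6
sigma = 146.28 MPa

146.28


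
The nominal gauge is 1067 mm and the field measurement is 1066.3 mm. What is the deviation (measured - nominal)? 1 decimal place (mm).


Deviation = measured - nominal
Deviation = 1066.3 - 1067
Deviation = -0.7 mm

-0.7


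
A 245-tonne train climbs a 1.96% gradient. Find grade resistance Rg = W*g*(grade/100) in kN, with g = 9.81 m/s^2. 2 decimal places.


Rg = W * 9.81 * grade / 100
Rg = 245 * 9.81 * 1.96 / 100
Rg = 2403.45 * 0.0196
Rg = 47.11 kN

47.11


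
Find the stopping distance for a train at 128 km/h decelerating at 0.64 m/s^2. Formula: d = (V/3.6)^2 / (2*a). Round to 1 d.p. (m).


Convert speed: V = 128 / 3.6 = 35.5556 m/s
V^2 = 1264.1975
d = 1264.1975 / (2 * 0.64)
d = 1264.1975 / 1.28
d = 987.7 m

987.7


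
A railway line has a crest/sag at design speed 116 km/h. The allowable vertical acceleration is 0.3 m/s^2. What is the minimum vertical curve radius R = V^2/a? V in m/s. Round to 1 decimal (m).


Convert speed: V = 116 / 3.6 = 32.2222 m/s
V^2 = 1038.2716 m^2/s^2
R_v = 1038.2716 / 0.3
R_v = 3460.9 m

3460.9


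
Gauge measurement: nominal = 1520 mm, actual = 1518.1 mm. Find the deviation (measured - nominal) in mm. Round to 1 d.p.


Deviation = measured - nominal
Deviation = 1518.1 - 1520
Deviation = -1.9 mm

-1.9


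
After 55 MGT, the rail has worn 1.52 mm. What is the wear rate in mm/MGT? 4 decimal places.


Wear rate = total wear / cumulative tonnage
Rate = 1.52 / 55
Rate = 0.0276 mm/MGT

0.0276


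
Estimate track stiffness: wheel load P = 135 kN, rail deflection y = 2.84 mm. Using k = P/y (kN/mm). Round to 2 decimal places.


Track stiffness k = P / y
k = 135 / 2.84
k = 47.54 kN/mm

47.54


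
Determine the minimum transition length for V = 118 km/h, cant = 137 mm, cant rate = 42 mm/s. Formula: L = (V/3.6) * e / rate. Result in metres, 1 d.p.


Convert speed: V = 118 / 3.6 = 32.7778 m/s
L = 32.7778 * 137 / 42
L = 4490.5556 / 42
L = 106.9 m

106.9


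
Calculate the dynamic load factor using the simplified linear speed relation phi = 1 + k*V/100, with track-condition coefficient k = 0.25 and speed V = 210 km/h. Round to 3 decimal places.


phi = 1 + k * V / 100
phi = 1 + 0.25 * 210 / 100
phi = 1 + 0.525
phi = 1.525

1.525


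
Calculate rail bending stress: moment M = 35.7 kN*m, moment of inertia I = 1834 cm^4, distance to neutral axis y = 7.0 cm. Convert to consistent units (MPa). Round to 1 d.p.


Convert units:
M = 35.7 kN*m = 35700000 N*mm
y = 7.0 cm = 70 mm
I = 1834 cm^4 = 18340000 mm^4
sigma = 35700000 * 70 / 18340000
sigma = 136.3 MPa

136.3


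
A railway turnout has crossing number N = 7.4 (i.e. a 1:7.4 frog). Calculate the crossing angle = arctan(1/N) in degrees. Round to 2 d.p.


1/N = 1/7.4 = 0.135135
angle = arctan(0.135135) = 0.134321 rad
angle = 0.134321 * 180/pi = 7.70 degrees

7.70


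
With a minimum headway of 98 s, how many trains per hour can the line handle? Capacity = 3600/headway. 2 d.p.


Capacity = 3600 / headway
Capacity = 3600 / 98
Capacity = 36.73 trains/hour

36.73


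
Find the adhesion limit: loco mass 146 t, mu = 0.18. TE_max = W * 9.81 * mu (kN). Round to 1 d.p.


TE_max = W * g * mu
TE_max = 146 * 9.81 * 0.18
TE_max = 1432.26 * 0.18
TE_max = 257.8 kN

257.8


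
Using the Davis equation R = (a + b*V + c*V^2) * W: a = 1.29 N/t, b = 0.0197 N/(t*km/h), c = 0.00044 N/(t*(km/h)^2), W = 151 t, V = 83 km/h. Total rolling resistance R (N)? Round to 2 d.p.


b*V = 0.0197 * 83 = 1.6351
c*V^2 = 0.00044 * 6889 = 3.03116
R_per_t = 1.29 + 1.6351 + 3.03116 = 5.95626 N/t
R_total = 5.95626 * 151 = 899.40 N

899.40


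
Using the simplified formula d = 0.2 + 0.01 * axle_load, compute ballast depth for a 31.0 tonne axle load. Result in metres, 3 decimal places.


d = 0.2 + 0.01 * 31.0
d = 0.2 + 0.31
d = 0.510 m

0.510


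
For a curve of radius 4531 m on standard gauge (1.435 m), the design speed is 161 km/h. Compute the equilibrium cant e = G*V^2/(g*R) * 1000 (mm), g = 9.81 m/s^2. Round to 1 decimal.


Convert speed: V = 161 / 3.6 = 44.7222 m/s
Apply formula: e = 1.435 * 44.7222^2 / (9.81 * 4531)
e = 1.435 * 2000.0772 / 44449.11
e = 0.064571 m = 64.6 mm

64.6


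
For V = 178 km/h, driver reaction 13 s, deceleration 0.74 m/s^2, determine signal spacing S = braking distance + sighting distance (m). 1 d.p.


V = 178 / 3.6 = 49.4444 m/s
Braking distance = 49.4444^2 / (2*0.74) = 1651.8602 m
Sighting distance = 49.4444 * 13 = 642.7778 m
S = 1651.8602 + 642.7778 = 2294.6 m

2294.6


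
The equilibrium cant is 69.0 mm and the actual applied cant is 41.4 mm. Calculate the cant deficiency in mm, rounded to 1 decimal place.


Cant deficiency = equilibrium cant - actual cant
CD = 69.0 - 41.4
CD = 27.6 mm

27.6


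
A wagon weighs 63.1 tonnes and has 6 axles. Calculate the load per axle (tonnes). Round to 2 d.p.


Load per axle = total weight / number of axles
Load = 63.1 / 6
Load = 10.52 tonnes

10.52


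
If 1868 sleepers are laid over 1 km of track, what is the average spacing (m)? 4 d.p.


Spacing = 1000 m / number of sleepers
Spacing = 1000 / 1868
Spacing = 0.5353 m

0.5353


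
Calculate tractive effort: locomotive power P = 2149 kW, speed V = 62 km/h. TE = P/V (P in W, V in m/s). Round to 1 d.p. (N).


Convert: P = 2149 kW = 2149000 W
V = 62 / 3.6 = 17.2222 m/s
TE = 2149000 / 17.2222
TE = 124780.6 N

124780.6


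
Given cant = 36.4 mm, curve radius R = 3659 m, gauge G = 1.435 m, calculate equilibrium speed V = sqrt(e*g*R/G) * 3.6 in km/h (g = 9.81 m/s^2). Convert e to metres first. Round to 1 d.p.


Convert cant: e = 36.4 mm = 0.0364 m
V_ms = sqrt(0.0364 * 9.81 * 3659 / 1.435)
V_ms = sqrt(910.50199) = 30.1745 m/s
V = 30.1745 * 3.6 = 108.6 km/h

108.6


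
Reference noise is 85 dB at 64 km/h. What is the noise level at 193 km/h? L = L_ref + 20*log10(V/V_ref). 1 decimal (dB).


V/V_ref = 193 / 64 = 3.015625
log10(3.015625) = 0.479377
20 * 0.479377 = 9.5875
L = 85 + 9.5875 = 94.6 dB

94.6


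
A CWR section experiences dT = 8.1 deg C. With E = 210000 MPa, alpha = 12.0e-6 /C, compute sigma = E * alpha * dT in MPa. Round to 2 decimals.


sigma = E * alpha * dT
sigma = 210000 * 12.0e-6 * 8.1
sigma = 2.52 * 8.1
sigma = 20.41 MPa

20.41


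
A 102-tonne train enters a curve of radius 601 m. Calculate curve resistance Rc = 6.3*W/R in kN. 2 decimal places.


Rc = 6.3 * W / R
Rc = 6.3 * 102 / 601
Rc = 642.6 / 601
Rc = 1.07 kN

1.07


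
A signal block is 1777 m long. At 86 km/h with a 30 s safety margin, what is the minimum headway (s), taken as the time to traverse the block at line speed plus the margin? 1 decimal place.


V = 86 / 3.6 = 23.8889 m/s
Block traversal time = 1777 / 23.8889 = 74.386 s
Headway = 74.386 + 30
Headway = 104.4 s

104.4


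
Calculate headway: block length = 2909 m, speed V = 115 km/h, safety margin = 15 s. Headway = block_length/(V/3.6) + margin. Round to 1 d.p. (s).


V = 115 / 3.6 = 31.9444 m/s
Block traversal time = 2909 / 31.9444 = 91.0643 s
Headway = 91.0643 + 15
Headway = 106.1 s

106.1


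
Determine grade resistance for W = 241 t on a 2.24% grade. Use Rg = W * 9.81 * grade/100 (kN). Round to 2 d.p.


Rg = W * 9.81 * grade / 100
Rg = 241 * 9.81 * 2.24 / 100
Rg = 2364.21 * 0.0224
Rg = 52.96 kN

52.96


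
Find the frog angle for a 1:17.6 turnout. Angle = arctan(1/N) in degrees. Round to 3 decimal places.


1/N = 1/17.6 = 0.056818
angle = arctan(0.056818) = 0.056757 rad
angle = 0.056757 * 180/pi = 3.252 degrees

3.252


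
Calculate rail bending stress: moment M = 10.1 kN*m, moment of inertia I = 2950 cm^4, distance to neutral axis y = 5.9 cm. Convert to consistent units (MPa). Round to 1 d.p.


Convert units:
M = 10.1 kN*m = 10100000 N*mm
y = 5.9 cm = 59 mm
I = 2950 cm^4 = 29500000 mm^4
sigma = 10100000 * 59 / 29500000
sigma = 20.2 MPa

20.2


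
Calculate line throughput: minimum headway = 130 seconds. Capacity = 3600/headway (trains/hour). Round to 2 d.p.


Capacity = 3600 / headway
Capacity = 3600 / 130
Capacity = 27.69 trains/hour

27.69


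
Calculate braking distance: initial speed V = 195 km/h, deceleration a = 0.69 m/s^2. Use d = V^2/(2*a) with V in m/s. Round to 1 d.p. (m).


Convert speed: V = 195 / 3.6 = 54.1667 m/s
V^2 = 2934.0278
d = 2934.0278 / (2 * 0.69)
d = 2934.0278 / 1.38
d = 2126.1 m

2126.1


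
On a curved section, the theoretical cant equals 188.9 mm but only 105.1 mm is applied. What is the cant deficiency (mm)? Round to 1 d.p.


Cant deficiency = equilibrium cant - actual cant
CD = 188.9 - 105.1
CD = 83.8 mm

83.8


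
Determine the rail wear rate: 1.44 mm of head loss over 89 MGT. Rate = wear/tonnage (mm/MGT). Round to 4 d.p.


Wear rate = total wear / cumulative tonnage
Rate = 1.44 / 89
Rate = 0.0162 mm/MGT

0.0162


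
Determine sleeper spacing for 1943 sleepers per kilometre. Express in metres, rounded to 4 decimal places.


Spacing = 1000 m / number of sleepers
Spacing = 1000 / 1943
Spacing = 0.5147 m

0.5147


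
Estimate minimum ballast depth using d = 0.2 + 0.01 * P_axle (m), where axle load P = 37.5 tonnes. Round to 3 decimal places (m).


d = 0.2 + 0.01 * 37.5
d = 0.2 + 0.375
d = 0.575 m

0.575


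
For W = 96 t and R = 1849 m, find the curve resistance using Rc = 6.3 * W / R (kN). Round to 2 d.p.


Rc = 6.3 * W / R
Rc = 6.3 * 96 / 1849
Rc = 604.8 / 1849
Rc = 0.33 kN

0.33


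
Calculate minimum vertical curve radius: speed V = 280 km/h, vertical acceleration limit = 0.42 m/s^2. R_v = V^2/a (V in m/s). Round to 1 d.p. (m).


Convert speed: V = 280 / 3.6 = 77.7778 m/s
V^2 = 6049.3827 m^2/s^2
R_v = 6049.3827 / 0.42
R_v = 14403.3 m

14403.3


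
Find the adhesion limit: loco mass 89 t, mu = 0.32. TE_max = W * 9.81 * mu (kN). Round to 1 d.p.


TE_max = W * g * mu
TE_max = 89 * 9.81 * 0.32
TE_max = 873.09 * 0.32
TE_max = 279.4 kN

279.4


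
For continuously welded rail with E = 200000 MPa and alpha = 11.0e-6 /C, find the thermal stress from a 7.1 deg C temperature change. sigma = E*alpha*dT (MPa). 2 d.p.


sigma = E * alpha * dT
sigma = 200000 * 11.0e-6 * 7.1
sigma = 2.2 * 7.1
sigma = 15.62 MPa

15.62


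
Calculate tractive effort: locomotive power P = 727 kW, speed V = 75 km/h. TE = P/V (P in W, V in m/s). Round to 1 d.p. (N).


Convert: P = 727 kW = 727000 W
V = 75 / 3.6 = 20.8333 m/s
TE = 727000 / 20.8333
TE = 34896.0 N

34896.0


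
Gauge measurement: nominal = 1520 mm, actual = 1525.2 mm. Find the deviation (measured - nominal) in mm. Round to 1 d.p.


Deviation = measured - nominal
Deviation = 1525.2 - 1520
Deviation = 5.2 mm

5.2


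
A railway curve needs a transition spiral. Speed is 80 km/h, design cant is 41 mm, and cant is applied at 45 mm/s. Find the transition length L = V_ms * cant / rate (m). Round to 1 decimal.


Convert speed: V = 80 / 3.6 = 22.2222 m/s
L = 22.2222 * 41 / 45
L = 911.1111 / 45
L = 20.2 m

20.2


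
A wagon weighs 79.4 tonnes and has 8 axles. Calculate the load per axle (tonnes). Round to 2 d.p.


Load per axle = total weight / number of axles
Load = 79.4 / 8
Load = 9.93 tonnes

9.93


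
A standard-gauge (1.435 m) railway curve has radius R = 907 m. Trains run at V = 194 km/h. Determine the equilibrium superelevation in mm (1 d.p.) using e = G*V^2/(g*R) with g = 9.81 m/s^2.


Convert speed: V = 194 / 3.6 = 53.8889 m/s
Apply formula: e = 1.435 * 53.8889^2 / (9.81 * 907)
e = 1.435 * 2904.0123 / 8897.67
e = 0.468354 m = 468.4 mm

468.4


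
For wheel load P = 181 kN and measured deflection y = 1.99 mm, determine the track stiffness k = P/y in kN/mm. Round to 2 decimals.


Track stiffness k = P / y
k = 181 / 1.99
k = 90.95 kN/mm

90.95


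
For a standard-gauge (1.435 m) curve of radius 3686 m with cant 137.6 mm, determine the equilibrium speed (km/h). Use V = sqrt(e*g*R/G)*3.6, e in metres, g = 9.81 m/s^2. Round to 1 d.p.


Convert cant: e = 137.6 mm = 0.1376 m
V_ms = sqrt(0.1376 * 9.81 * 3686 / 1.435)
V_ms = sqrt(3467.295621) = 58.8837 m/s
V = 58.8837 * 3.6 = 212.0 km/h

212.0


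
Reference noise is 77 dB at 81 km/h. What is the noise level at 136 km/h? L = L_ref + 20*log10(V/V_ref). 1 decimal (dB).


V/V_ref = 136 / 81 = 1.679012
log10(1.679012) = 0.225054
20 * 0.225054 = 4.5011
L = 77 + 4.5011 = 81.5 dB

81.5


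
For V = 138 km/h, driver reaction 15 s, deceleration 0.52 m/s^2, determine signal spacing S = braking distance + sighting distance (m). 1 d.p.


V = 138 / 3.6 = 38.3333 m/s
Braking distance = 38.3333^2 / (2*0.52) = 1412.9274 m
Sighting distance = 38.3333 * 15 = 575.0 m
S = 1412.9274 + 575.0 = 1987.9 m

1987.9


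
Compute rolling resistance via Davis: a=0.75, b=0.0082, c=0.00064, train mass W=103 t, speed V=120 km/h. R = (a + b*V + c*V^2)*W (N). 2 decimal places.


b*V = 0.0082 * 120 = 0.984
c*V^2 = 0.00064 * 14400 = 9.216
R_per_t = 0.75 + 0.984 + 9.216 = 10.95 N/t
R_total = 10.95 * 103 = 1127.85 N

1127.85


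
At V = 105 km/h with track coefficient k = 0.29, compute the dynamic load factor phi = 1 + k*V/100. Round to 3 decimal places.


phi = 1 + k * V / 100
phi = 1 + 0.29 * 105 / 100
phi = 1 + 0.3045
phi = 1.305

1.305


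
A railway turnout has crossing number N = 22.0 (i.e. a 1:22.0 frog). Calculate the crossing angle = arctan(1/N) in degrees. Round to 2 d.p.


1/N = 1/22.0 = 0.045455
angle = arctan(0.045455) = 0.045423 rad
angle = 0.045423 * 180/pi = 2.60 degrees

2.60


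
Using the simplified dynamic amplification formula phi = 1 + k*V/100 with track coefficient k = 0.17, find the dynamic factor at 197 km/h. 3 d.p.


phi = 1 + k * V / 100
phi = 1 + 0.17 * 197 / 100
phi = 1 + 0.3349
phi = 1.335

1.335


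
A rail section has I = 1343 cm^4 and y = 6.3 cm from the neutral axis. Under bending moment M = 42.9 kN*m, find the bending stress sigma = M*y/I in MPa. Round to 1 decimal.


Convert units:
M = 42.9 kN*m = 42900000 N*mm
y = 6.3 cm = 63 mm
I = 1343 cm^4 = 13430000 mm^4
sigma = 42900000 * 63 / 13430000
sigma = 201.2 MPa

201.2


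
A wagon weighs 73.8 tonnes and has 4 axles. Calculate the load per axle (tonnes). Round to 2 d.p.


Load per axle = total weight / number of axles
Load = 73.8 / 4
Load = 18.45 tonnes

18.45


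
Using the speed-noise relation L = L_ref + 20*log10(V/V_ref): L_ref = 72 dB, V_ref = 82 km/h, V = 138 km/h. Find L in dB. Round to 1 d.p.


V/V_ref = 138 / 82 = 1.682927
log10(1.682927) = 0.226065
20 * 0.226065 = 4.5213
L = 72 + 4.5213 = 76.5 dB

76.5


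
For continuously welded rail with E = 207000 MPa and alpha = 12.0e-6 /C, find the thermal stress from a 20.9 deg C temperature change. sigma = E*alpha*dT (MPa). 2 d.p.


sigma = E * alpha * dT
sigma = 207000 * 12.0e-6 * 20.9
sigma = 2.484 * 20.9
sigma = 51.92 MPa

51.92


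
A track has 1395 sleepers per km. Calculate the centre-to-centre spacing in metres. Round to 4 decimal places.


Spacing = 1000 m / number of sleepers
Spacing = 1000 / 1395
Spacing = 0.7168 m

0.7168


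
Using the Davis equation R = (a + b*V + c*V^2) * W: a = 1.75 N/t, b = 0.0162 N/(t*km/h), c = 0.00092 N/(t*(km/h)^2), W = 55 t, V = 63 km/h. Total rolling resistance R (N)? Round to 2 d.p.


b*V = 0.0162 * 63 = 1.0206
c*V^2 = 0.00092 * 3969 = 3.65148
R_per_t = 1.75 + 1.0206 + 3.65148 = 6.42208 N/t
R_total = 6.42208 * 55 = 353.21 N

353.21


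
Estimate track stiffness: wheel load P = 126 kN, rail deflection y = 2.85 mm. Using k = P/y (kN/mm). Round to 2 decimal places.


Track stiffness k = P / y
k = 126 / 2.85
k = 44.21 kN/mm

44.21
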